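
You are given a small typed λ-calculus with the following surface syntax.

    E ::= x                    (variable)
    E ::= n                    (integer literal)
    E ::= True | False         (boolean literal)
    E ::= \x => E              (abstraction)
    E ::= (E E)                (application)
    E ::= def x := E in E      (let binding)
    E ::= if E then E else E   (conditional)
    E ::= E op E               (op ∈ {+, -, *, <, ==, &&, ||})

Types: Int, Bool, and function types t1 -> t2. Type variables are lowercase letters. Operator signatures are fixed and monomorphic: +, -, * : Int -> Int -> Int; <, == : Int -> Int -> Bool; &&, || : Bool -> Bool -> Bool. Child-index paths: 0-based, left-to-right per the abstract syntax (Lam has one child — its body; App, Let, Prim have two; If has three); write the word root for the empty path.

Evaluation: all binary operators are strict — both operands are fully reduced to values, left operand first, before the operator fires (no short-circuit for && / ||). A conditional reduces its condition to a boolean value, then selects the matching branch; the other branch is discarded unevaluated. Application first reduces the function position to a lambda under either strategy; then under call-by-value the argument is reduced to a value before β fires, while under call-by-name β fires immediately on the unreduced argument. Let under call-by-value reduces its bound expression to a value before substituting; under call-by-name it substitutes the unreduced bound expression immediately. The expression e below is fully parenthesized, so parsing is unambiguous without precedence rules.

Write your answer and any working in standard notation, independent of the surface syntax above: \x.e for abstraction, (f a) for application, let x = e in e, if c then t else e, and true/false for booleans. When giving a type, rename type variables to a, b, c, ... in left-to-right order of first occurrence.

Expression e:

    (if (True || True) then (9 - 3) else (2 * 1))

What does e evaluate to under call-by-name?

Answer: 6

Working:
step 0: (if (true || true) then (9 - 3) else (2 * 1))
step 1: [delta@0] (if true then (9 - 3) else (2 * 1))
step 2: [if@root] (9 - 3)
step 3: [delta@root] 6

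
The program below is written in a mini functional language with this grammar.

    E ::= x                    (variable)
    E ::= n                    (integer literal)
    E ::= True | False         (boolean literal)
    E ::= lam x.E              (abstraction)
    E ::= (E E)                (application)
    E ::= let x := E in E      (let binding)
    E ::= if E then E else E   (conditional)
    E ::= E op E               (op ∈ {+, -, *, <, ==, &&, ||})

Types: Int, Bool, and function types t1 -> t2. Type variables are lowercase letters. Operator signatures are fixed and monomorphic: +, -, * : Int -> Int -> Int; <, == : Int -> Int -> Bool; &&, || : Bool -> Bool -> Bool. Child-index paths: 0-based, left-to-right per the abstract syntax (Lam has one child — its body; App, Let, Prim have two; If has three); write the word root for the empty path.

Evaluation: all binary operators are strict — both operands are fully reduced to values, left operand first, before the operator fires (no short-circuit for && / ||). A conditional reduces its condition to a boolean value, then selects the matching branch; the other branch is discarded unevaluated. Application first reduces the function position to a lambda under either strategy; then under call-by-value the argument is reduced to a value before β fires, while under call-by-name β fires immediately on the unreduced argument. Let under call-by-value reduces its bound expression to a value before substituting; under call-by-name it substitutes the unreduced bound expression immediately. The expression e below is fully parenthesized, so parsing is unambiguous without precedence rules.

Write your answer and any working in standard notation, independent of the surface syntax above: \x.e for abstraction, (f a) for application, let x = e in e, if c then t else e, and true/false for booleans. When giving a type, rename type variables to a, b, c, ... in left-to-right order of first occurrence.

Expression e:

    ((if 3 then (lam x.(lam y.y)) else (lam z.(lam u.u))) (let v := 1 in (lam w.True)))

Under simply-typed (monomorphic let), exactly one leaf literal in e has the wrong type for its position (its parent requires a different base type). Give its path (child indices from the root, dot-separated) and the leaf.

Derivation:
  unify Int ~ Bool
  FAIL: mismatch Int ~ Bool

Answer: 0.0 : 3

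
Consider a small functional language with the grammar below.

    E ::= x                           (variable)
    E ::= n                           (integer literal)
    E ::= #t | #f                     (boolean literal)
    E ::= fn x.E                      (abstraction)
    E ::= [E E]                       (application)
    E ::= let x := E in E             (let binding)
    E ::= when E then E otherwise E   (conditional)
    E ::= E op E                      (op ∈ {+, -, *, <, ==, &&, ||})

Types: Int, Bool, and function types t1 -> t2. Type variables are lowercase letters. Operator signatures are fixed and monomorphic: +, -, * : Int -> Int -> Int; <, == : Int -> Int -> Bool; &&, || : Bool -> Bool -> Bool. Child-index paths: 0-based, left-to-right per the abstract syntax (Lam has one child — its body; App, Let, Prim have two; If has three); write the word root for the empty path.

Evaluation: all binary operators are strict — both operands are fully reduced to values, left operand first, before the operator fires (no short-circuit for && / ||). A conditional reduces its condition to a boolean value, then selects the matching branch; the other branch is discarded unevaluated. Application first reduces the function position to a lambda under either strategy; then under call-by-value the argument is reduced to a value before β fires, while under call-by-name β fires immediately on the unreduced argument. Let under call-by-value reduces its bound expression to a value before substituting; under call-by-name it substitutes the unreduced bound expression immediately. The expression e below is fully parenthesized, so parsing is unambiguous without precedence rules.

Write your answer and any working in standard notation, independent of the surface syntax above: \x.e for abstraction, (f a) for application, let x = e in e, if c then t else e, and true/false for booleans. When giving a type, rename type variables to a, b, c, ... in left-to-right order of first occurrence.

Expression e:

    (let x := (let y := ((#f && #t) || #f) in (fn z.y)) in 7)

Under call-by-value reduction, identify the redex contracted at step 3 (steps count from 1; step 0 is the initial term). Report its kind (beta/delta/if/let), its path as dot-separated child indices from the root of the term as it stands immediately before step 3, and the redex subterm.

Answer: let at 0 : (let y = false in (\z.y))

Trace:
step 0: (let x = (let y = ((false && true) || false) in (\z.y)) in 7)
step 1: [delta@0.0.0] (let x = (let y = (false || false) in (\z.y)) in 7)
step 2: [delta@0.0] (let x = (let y = false in (\z.y)) in 7)
step 3: [let@0] (let x = (\z.false) in 7)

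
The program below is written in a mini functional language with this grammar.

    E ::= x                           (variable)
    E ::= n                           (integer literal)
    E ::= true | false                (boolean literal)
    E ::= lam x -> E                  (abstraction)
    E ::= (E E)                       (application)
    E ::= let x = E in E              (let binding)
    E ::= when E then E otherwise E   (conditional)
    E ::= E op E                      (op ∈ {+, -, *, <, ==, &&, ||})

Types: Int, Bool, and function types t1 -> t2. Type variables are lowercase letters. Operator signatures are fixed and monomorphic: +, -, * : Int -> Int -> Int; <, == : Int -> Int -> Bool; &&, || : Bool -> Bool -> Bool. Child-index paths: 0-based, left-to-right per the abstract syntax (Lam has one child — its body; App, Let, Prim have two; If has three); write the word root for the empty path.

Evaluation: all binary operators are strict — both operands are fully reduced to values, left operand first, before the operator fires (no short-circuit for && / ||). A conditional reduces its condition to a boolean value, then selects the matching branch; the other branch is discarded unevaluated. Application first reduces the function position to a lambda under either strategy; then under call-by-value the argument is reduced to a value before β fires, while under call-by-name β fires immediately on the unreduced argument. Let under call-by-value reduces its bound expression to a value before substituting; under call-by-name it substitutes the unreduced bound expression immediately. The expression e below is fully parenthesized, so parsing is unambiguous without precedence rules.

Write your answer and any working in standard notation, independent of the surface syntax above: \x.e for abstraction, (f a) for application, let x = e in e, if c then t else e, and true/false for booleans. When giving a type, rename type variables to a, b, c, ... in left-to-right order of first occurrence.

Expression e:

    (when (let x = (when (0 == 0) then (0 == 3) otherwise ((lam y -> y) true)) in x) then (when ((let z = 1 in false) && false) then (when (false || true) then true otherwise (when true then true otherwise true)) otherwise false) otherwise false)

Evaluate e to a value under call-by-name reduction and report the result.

Trace:
step 0: (if (let x = (if (0 == 0) then (0 == 3) else ((\y.y) true)) in x) then (if ((let z = 1 in false) && false) then (if (false || true) then true else (if true then true else true)) else false) else false)
step 1: [let@0] (if (if (0 == 0) then (0 == 3) else ((\y.y) true)) then (if ((let z = 1 in false) && false) then (if (false || true) then true else (if true then true else true)) else false) else false)
step 2: [delta@0.0] (if (if true then (0 == 3) else ((\y.y) true)) then (if ((let z = 1 in false) && false) then (if (false || true) then true else (if true then true else true)) else false) else false)
step 3: [if@0] (if (0 == 3) then (if ((let z = 1 in false) && false) then (if (false || true) then true else (if true then true else true)) else false) else false)
step 4: [delta@0] (if false then (if ((let z = 1 in false) && false) then (if (false || true) then true else (if true then true else true)) else false) else false)
step 5: [if@root] false

Answer: false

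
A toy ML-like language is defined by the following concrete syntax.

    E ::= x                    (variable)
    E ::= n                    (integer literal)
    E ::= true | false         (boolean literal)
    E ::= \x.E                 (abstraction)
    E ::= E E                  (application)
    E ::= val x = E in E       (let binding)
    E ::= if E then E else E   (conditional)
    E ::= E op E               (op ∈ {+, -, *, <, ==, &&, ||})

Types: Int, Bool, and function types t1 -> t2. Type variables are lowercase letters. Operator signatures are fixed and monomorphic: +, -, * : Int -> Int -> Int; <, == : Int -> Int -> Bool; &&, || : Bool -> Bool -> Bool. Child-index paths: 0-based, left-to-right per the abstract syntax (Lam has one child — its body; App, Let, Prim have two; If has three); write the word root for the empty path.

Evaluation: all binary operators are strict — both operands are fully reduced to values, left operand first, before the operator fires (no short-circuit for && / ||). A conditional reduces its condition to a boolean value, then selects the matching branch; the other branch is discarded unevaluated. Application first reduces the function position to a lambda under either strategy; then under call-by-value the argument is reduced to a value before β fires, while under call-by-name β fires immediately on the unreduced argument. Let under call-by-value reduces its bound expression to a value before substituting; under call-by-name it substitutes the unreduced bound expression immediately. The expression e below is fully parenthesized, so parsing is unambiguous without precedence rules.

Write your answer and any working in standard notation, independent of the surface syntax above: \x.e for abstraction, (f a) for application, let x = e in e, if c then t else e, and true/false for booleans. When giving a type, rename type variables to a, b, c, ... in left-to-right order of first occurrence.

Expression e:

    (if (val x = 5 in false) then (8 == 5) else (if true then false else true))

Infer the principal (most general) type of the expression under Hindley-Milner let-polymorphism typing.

Derivation:
let x : Int
  unify Bool ~ Bool
  unify Int ~ Int
  unify Int ~ Int
  unify Bool ~ Bool
  unify Bool ~ Bool
  unify Bool ~ Bool

Answer: Bool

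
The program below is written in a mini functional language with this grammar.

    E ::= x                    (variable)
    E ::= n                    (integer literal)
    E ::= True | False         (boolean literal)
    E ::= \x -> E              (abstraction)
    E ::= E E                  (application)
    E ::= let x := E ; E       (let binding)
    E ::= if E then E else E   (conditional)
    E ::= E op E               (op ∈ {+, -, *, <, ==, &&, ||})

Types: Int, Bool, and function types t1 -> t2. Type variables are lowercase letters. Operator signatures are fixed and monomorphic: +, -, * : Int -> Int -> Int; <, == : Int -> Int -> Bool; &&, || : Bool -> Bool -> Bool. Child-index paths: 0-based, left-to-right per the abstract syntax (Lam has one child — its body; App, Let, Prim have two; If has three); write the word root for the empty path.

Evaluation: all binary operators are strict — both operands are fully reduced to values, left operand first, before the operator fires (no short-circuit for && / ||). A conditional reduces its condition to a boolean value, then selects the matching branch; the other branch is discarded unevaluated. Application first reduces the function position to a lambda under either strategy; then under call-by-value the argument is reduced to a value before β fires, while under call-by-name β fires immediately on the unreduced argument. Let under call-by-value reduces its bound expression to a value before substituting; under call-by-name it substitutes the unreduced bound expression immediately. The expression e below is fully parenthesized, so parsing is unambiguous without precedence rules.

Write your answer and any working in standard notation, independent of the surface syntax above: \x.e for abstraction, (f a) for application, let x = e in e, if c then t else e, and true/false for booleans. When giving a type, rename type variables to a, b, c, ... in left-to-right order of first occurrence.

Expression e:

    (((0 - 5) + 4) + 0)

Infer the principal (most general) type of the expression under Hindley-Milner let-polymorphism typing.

Answer: Int

Working:
  unify Int ~ Int
  unify Int ~ Int
  unify Int ~ Int
  unify Int ~ Int
  unify Int ~ Int
  unify Int ~ Int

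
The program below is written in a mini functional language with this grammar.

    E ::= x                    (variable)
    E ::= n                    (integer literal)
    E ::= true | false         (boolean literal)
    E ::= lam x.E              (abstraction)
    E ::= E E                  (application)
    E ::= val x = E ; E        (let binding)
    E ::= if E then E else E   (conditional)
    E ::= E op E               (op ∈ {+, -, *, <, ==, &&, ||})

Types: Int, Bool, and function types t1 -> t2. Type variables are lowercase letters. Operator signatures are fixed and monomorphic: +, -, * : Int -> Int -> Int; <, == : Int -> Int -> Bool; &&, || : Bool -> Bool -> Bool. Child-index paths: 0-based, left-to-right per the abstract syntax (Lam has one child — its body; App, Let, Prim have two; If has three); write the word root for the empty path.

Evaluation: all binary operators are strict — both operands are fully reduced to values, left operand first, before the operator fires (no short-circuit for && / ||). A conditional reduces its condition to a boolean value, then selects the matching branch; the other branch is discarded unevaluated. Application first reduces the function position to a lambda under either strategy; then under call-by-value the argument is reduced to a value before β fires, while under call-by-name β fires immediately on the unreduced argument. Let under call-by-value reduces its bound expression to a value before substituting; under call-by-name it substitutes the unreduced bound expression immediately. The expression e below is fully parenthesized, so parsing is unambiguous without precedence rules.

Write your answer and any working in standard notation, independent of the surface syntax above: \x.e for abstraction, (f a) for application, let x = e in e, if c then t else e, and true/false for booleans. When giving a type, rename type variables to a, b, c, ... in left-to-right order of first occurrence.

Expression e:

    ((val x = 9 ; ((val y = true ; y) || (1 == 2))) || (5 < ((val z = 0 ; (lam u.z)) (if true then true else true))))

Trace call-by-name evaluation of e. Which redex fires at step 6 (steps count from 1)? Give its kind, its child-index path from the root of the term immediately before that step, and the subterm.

Derivation:
step 0: ((let x = 9 in ((let y = true in y) || (1 == 2))) || (5 < ((let z = 0 in (\u.z)) (if true then true else true))))
step 1: [let@0] (((let y = true in y) || (1 == 2)) || (5 < ((let z = 0 in (\u.z)) (if true then true else true))))
step 2: [let@0.0] ((true || (1 == 2)) || (5 < ((let z = 0 in (\u.z)) (if true then true else true))))
step 3: [delta@0.1] ((true || false) || (5 < ((let z = 0 in (\u.z)) (if true then true else true))))
step 4: [delta@0] (true || (5 < ((let z = 0 in (\u.z)) (if true then true else true))))
step 5: [let@1.1.0] (true || (5 < ((\u.0) (if true then true else true))))
step 6: [beta@1.1] (true || (5 < 0))

Answer: beta at 1.1 : ((\u.0) (if true then true else true))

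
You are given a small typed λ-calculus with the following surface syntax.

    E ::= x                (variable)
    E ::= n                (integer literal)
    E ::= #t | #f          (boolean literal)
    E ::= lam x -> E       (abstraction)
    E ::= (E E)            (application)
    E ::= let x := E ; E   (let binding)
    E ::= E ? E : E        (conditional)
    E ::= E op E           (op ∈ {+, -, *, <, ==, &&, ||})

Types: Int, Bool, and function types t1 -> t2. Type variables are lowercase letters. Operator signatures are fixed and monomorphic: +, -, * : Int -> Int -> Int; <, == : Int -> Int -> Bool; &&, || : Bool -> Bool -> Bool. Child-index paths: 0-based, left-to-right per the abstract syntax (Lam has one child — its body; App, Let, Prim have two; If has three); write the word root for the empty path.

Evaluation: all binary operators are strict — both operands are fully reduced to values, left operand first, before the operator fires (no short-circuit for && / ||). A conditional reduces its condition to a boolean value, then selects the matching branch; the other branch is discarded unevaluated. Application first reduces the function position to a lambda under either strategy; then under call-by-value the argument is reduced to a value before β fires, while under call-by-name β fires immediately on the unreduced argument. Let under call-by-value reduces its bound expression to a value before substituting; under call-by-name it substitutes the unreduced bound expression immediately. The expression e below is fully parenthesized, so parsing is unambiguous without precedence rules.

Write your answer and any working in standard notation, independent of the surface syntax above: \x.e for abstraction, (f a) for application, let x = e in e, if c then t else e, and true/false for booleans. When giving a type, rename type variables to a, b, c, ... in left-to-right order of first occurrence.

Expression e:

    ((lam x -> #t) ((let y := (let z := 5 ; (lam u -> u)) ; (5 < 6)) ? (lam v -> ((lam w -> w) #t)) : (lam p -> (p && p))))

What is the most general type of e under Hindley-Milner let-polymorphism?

Derivation:
\x._ : a -> Bool
let z : Int
u : b
\u._ : b -> b
let y : forall. b -> b
  unify Int ~ Int
  unify Int ~ Int
  unify Bool ~ Bool
w : d
\w._ : d -> d
  unify d -> d ~ Bool -> e
  unify d ~ Bool
  unify Bool ~ e
_ _ : Bool
\v._ : c -> Bool
p : f
  unify f ~ Bool
p : Bool
  unify Bool ~ Bool
\p._ : Bool -> Bool
  unify c -> Bool ~ Bool -> Bool
  unify c ~ Bool
  unify Bool ~ Bool
  unify a -> Bool ~ (Bool -> Bool) -> g
  unify a ~ Bool -> Bool
  unify Bool ~ g
_ _ : Bool

Answer: Bool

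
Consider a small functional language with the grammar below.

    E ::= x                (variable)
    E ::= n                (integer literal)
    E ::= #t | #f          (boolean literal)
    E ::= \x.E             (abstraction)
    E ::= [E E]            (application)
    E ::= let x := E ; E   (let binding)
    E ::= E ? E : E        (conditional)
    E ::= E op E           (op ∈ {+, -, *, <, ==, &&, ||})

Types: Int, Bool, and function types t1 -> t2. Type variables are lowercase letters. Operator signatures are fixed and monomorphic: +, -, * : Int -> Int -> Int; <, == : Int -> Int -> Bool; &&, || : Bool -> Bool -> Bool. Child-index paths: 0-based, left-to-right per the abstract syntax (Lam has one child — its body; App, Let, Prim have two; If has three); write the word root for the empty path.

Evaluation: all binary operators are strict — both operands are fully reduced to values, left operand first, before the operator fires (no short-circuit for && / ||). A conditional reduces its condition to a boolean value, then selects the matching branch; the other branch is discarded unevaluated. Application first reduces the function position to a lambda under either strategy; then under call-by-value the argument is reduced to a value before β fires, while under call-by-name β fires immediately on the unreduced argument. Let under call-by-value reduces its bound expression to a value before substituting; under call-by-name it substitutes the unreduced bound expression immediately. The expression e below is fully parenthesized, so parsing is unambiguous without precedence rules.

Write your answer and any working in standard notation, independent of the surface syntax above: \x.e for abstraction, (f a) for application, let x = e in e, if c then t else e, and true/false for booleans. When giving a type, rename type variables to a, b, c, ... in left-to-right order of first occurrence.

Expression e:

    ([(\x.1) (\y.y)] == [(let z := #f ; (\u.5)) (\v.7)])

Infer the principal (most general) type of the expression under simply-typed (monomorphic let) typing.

Answer: Bool

Trace:
\x._ : a -> Int
y : b
\y._ : b -> b
  unify a -> Int ~ (b -> b) -> c
  unify a ~ b -> b
  unify Int ~ c
_ _ : Int
  unify Int ~ Int
let z : Bool
\u._ : d -> Int
\v._ : e -> Int
  unify d -> Int ~ (e -> Int) -> f
  unify d ~ e -> Int
  unify Int ~ f
_ _ : Int
  unify Int ~ Int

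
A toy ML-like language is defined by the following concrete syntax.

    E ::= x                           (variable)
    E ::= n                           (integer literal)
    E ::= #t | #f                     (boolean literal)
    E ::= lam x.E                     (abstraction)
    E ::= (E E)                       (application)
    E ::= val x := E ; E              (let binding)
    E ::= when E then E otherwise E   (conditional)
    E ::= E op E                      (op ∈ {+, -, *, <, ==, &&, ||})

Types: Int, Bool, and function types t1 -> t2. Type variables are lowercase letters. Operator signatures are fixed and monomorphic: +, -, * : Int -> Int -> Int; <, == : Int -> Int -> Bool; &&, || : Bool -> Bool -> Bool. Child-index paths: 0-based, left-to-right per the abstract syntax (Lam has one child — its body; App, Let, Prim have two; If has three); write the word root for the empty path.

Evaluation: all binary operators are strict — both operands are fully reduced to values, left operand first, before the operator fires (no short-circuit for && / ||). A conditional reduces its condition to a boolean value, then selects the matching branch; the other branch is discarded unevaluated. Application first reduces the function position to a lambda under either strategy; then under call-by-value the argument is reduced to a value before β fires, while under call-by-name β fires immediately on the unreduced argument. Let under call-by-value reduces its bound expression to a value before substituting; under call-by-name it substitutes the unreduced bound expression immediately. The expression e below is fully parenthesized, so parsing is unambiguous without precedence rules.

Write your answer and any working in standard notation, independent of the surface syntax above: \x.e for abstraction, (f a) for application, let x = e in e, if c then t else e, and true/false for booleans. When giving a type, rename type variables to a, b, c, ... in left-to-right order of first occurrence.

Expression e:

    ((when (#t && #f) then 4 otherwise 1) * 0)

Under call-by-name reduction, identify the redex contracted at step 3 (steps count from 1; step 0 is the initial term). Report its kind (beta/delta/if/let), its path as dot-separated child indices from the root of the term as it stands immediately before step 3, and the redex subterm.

Answer: delta at root : (1 * 0)

Trace:
step 0: ((if (true && false) then 4 else 1) * 0)
step 1: [delta@0.0] ((if false then 4 else 1) * 0)
step 2: [if@0] (1 * 0)
step 3: [delta@root] 0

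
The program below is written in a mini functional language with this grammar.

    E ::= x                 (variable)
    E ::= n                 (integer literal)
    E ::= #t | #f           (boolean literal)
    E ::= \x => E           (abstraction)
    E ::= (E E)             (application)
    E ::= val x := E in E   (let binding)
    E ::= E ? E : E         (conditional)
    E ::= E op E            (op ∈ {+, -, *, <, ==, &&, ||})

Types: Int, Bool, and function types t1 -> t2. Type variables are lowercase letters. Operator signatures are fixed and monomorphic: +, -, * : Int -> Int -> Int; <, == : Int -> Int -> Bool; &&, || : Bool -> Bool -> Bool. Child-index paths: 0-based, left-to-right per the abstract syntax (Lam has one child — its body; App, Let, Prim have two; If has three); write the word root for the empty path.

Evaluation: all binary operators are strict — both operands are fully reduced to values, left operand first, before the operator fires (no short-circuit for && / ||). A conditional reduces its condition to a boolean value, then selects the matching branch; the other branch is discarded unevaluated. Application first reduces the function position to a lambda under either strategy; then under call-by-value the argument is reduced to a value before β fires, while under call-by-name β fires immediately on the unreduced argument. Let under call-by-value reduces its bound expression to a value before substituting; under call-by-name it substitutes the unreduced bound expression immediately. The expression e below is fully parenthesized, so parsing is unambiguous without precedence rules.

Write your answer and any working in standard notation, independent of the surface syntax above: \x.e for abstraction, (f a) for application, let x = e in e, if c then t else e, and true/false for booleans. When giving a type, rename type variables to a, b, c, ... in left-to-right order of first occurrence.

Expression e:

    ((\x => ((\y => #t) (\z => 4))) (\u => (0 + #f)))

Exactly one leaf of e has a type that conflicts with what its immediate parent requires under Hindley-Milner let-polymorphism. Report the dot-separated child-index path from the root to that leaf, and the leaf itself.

Answer: 1.0.1 : false

Working:
\y._ : b -> Bool
\z._ : c -> Int
  unify b -> Bool ~ (c -> Int) -> d
  unify b ~ c -> Int
  unify Bool ~ d
_ _ : Bool
\x._ : a -> Bool
  unify Int ~ Int
  unify Bool ~ Int
  FAIL: mismatch Bool ~ Int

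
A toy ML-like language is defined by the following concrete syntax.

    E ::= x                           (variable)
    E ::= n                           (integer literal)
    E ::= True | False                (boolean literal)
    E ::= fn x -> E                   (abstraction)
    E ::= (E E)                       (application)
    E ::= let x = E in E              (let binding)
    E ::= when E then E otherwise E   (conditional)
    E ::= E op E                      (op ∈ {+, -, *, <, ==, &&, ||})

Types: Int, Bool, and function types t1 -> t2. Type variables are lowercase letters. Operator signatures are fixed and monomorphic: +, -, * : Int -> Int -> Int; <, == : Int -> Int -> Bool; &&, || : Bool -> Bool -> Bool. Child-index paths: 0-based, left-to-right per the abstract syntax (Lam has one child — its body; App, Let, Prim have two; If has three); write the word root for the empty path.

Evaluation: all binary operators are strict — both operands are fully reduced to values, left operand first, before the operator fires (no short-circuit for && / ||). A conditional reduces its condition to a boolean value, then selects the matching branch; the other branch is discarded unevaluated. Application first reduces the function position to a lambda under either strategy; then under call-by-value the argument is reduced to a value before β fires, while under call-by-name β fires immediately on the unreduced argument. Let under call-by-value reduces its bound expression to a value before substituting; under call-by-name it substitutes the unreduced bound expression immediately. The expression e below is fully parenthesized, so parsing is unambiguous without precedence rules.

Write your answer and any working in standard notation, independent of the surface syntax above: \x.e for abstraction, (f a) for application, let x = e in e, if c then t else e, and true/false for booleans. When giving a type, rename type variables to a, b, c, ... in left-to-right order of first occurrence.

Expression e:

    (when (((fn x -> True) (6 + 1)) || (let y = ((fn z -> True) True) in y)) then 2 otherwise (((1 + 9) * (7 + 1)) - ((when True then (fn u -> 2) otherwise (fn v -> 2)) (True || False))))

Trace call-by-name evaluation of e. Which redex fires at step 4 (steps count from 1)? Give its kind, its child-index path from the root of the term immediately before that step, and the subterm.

Working:
step 0: (if (((\x.true) (6 + 1)) || (let y = ((\z.true) true) in y)) then 2 else (((1 + 9) * (7 + 1)) - ((if true then (\u.2) else (\v.2)) (true || false))))
step 1: [beta@0.0] (if (true || (let y = ((\z.true) true) in y)) then 2 else (((1 + 9) * (7 + 1)) - ((if true then (\u.2) else (\v.2)) (true || false))))
step 2: [let@0.1] (if (true || ((\z.true) true)) then 2 else (((1 + 9) * (7 + 1)) - ((if true then (\u.2) else (\v.2)) (true || false))))
step 3: [beta@0.1] (if (true || true) then 2 else (((1 + 9) * (7 + 1)) - ((if true then (\u.2) else (\v.2)) (true || false))))
step 4: [delta@0] (if true then 2 else (((1 + 9) * (7 + 1)) - ((if true then (\u.2) else (\v.2)) (true || false))))

Answer: delta at 0 : (true || true)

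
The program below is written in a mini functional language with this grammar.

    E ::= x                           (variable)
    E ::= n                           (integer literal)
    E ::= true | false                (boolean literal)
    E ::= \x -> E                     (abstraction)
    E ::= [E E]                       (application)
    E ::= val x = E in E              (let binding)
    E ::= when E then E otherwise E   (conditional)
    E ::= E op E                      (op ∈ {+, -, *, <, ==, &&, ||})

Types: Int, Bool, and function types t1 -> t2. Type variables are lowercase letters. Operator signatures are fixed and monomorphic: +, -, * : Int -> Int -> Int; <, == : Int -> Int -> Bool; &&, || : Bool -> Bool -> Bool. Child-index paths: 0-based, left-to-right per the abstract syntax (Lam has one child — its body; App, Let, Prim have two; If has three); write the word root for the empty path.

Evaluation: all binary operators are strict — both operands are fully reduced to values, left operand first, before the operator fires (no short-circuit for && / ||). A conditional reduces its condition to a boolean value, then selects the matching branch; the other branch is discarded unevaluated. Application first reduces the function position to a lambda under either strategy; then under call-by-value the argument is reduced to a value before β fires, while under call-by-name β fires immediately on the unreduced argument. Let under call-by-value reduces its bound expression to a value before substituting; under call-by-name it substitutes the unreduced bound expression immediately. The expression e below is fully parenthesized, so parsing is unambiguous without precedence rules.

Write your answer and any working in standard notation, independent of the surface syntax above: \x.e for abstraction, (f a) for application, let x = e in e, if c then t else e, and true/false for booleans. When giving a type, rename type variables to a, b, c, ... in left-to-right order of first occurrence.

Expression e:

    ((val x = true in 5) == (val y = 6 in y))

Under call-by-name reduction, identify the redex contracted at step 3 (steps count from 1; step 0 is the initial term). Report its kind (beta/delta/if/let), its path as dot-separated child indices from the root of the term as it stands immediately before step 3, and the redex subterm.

Trace:
step 0: ((let x = true in 5) == (let y = 6 in y))
step 1: [let@0] (5 == (let y = 6 in y))
step 2: [let@1] (5 == 6)
step 3: [delta@root] false

Answer: delta at root : (5 == 6)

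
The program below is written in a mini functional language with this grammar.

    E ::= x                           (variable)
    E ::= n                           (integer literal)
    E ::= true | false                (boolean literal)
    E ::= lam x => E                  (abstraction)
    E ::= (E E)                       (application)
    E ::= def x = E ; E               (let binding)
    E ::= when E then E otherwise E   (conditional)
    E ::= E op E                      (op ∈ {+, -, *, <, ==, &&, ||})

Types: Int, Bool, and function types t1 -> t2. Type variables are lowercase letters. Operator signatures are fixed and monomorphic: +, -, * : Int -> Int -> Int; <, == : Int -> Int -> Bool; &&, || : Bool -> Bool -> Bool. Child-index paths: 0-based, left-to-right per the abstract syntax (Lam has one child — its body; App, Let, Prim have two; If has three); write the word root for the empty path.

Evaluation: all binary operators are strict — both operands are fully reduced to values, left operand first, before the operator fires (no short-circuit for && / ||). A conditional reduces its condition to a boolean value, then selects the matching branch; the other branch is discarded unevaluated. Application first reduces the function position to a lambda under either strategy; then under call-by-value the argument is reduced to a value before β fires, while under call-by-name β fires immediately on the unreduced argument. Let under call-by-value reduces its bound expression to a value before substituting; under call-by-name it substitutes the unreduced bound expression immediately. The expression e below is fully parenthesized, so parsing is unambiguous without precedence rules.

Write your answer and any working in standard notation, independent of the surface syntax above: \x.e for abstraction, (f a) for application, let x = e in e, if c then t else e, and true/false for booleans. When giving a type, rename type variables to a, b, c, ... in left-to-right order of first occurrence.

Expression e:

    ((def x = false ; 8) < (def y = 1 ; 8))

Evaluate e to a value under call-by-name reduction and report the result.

Derivation:
step 0: ((let x = false in 8) < (let y = 1 in 8))
step 1: [let@0] (8 < (let y = 1 in 8))
step 2: [let@1] (8 < 8)
step 3: [delta@root] false

Answer: false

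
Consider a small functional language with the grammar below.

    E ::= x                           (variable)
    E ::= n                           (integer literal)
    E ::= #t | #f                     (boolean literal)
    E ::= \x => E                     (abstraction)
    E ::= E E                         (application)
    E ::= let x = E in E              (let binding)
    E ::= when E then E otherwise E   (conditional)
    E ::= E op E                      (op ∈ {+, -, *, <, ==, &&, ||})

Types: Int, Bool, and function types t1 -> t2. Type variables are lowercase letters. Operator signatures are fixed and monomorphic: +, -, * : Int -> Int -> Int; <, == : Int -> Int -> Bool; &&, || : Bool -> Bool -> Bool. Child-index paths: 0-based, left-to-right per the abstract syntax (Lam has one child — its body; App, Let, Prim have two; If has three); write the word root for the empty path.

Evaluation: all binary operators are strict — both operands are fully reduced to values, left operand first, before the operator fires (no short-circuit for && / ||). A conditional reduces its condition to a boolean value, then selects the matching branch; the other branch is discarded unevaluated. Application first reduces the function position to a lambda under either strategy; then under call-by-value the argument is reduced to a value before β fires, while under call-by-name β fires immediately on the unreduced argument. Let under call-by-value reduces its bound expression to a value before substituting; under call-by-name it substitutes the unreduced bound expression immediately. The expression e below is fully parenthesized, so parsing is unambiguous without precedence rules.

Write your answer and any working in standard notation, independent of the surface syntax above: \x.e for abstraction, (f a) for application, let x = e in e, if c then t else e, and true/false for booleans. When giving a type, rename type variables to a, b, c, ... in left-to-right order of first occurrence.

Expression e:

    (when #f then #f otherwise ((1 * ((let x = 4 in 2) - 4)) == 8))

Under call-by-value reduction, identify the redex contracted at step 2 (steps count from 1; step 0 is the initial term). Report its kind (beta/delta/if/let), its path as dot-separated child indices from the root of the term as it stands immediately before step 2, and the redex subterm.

Answer: let at 0.1.0 : (let x = 4 in 2)

Derivation:
step 0: (if false then false else ((1 * ((let x = 4 in 2) - 4)) == 8))
step 1: [if@root] ((1 * ((let x = 4 in 2) - 4)) == 8)
step 2: [let@0.1.0] ((1 * (2 - 4)) == 8)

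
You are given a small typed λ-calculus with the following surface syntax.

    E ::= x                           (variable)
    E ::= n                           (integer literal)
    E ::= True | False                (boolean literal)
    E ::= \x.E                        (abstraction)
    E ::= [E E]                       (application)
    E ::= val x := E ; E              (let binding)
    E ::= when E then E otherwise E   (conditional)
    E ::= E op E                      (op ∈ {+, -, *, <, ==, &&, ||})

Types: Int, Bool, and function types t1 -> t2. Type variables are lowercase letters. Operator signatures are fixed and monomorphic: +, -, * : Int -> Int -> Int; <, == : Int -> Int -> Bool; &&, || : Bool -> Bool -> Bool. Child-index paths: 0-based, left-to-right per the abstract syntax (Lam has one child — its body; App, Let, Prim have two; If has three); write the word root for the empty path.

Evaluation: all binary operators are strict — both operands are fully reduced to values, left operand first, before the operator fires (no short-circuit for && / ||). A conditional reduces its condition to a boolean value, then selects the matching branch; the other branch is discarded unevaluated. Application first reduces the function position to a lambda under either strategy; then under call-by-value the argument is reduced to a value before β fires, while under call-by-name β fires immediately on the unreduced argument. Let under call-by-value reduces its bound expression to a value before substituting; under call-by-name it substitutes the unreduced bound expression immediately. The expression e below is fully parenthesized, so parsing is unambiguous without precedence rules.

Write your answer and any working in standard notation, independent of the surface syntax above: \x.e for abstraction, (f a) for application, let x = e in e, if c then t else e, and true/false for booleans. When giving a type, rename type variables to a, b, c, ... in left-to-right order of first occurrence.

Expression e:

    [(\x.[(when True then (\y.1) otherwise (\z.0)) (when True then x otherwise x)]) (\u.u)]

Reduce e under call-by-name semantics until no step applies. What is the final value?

Trace:
step 0: ((\x.((if true then (\y.1) else (\z.0)) (if true then x else x))) (\u.u))
step 1: [beta@root] ((if true then (\y.1) else (\z.0)) (if true then (\u.u) else (\u.u)))
step 2: [if@0] ((\y.1) (if true then (\u.u) else (\u.u)))
step 3: [beta@root] 1

Answer: 1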